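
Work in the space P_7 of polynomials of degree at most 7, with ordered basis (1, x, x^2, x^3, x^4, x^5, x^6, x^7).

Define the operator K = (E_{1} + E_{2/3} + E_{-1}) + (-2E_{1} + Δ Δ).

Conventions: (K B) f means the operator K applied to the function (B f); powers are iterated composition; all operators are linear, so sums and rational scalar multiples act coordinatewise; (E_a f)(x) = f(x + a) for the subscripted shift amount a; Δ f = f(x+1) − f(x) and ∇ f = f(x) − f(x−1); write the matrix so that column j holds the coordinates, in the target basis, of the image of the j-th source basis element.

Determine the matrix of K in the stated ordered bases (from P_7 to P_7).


the matrix is [[1, -4/3, 22/9, 116/27, 1150/81, 6836/243, 45262/729, 271316/2187]; [0, 1, -8/3, 22/3, 464/27, 5750/81, 13672/81, 316834/729]; [0, 0, 1, -4, 44/3, 1160/27, 5750/27, 47852/81]; [0, 0, 0, 1, -16/3, 220/9, 2320/27, 40250/81]; [0, 0, 0, 0, 1, -20/3, 110/3, 4060/27]; [0, 0, 0, 0, 0, 1, -8, 154/3]; [0, 0, 0, 0, 0, 0, 1, -28/3]; [0, 0, 0, 0, 0, 0, 0, 1]] (rows listed top to bottom)

image of 1: 1
image of x: x - 4/3
image of x^2: x^2 - (8/3)x + 22/9
image of x^3: x^3 - 4x^2 + (22/3)x + 116/27
image of x^4: x^4 - (16/3)x^3 + (44/3)x^2 + (464/27)x + 1150/81
image of x^5: x^5 - (20/3)x^4 + (220/9)x^3 + (1160/27)x^2 + (5750/81)x + 6836/243
image of x^6: x^6 - 8x^5 + (110/3)x^4 + (2320/27)x^3 + (5750/27)x^2 + (13672/81)x + 45262/729
image of x^7: x^7 - (28/3)x^6 + (154/3)x^5 + (4060/27)x^4 + (40250/81)x^3 + (47852/81)x^2 + (316834/729)x + 271316/2187
each image's coordinates form column j of the matrix


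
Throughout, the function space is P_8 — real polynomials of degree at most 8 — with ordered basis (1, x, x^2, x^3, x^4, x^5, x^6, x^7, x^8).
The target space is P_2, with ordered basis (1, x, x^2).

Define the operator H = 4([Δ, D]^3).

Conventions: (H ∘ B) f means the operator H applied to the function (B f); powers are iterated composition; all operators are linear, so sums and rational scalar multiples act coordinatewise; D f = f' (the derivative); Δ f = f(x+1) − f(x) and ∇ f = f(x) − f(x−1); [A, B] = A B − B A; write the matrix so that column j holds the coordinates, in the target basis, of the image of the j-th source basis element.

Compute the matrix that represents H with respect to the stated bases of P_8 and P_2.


the matrix is [[0, 0, 0, 0, 0, 0, 0, 0, 0]; [0, 0, 0, 0, 0, 0, 0, 0, 0]; [0, 0, 0, 0, 0, 0, 0, 0, 0]] (rows listed top to bottom)

image of 1: 0
image of x: 0
image of x^2: 0
image of x^3: 0
image of x^4: 0
image of x^5: 0
image of x^6: 0
image of x^7: 0
image of x^8: 0
each image's coordinates form column j of the matrix


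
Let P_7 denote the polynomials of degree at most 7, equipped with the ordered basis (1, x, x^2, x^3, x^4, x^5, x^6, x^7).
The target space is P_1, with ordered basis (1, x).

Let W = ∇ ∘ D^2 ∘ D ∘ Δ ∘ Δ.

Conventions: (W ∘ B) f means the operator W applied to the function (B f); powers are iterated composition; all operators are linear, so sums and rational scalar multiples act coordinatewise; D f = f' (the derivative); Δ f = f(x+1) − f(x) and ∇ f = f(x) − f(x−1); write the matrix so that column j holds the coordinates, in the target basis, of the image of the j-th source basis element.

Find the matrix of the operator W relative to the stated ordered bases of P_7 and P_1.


image of 1: 0
image of x: 0
image of x^2: 0
image of x^3: 0
image of x^4: 0
image of x^5: 0
image of x^6: 720
image of x^7: 5040x + 2520
each image's coordinates form column j of the matrix

the matrix is [[0, 0, 0, 0, 0, 0, 720, 2520]; [0, 0, 0, 0, 0, 0, 0, 5040]] (rows listed top to bottom)


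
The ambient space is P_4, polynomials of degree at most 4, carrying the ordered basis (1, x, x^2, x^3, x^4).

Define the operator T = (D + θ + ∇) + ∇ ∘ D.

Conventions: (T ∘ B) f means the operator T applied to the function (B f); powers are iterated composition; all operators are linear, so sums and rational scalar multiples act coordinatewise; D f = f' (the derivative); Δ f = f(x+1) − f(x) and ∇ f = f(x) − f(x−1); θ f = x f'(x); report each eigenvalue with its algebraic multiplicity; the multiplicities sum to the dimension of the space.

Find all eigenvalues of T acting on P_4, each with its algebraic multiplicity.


λ = 0 (multiplicity 1), λ = 1 (multiplicity 1), λ = 2 (multiplicity 1), λ = 3 (multiplicity 1), λ = 4 (multiplicity 1)

image of 1: 0
image of x: x + 2
image of x^2: 2x^2 + 4x + 1
image of x^3: 3x^3 + 6x^2 + 3x - 2
image of x^4: 4x^4 + 8x^3 + 6x^2 - 8x + 3
the matrix is upper triangular; its diagonal is (0, 1, 2, 3, 4)
for a triangular matrix the eigenvalues are the diagonal entries, with algebraic multiplicity their repetition count


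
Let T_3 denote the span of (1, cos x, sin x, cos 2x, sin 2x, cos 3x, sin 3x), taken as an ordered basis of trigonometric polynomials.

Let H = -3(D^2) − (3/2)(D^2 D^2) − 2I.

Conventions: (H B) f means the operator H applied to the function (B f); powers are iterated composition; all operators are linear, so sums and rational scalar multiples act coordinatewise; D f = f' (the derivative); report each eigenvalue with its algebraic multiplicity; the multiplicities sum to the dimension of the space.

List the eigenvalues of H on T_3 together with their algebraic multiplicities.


λ = -193/2 (multiplicity 2), λ = -14 (multiplicity 2), λ = -2 (multiplicity 1), λ = -1/2 (multiplicity 2)

image of 1: -2
image of cos x: -(1/2)cos x
image of sin x: -(1/2)sin x
image of cos 2x: -14cos 2x
image of sin 2x: -14sin 2x
image of cos 3x: -(193/2)cos 3x
image of sin 3x: -(193/2)sin 3x
the matrix is diagonal; its diagonal is (-2, -1/2, -1/2, -14, -14, -193/2, -193/2)
for a triangular matrix the eigenvalues are the diagonal entries, with algebraic multiplicity their repetition count


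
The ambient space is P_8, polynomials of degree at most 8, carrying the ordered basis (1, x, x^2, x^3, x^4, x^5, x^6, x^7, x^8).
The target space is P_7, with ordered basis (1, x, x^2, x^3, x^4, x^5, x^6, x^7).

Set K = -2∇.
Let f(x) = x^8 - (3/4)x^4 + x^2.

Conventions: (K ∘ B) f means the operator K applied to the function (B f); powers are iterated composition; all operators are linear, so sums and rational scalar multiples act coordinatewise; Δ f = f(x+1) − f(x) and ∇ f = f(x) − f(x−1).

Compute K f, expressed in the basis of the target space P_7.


∇ f = 8x^7 - 28x^6 + 56x^5 - 70x^4 + 53x^3 - (47/2)x^2 + 7x - 5/4
(-2∇) f = -16x^7 + 56x^6 - 112x^5 + 140x^4 - 106x^3 + 47x^2 - 14x + 5/2

g(x) = -16x^7 + 56x^6 - 112x^5 + 140x^4 - 106x^3 + 47x^2 - 14x + 5/2


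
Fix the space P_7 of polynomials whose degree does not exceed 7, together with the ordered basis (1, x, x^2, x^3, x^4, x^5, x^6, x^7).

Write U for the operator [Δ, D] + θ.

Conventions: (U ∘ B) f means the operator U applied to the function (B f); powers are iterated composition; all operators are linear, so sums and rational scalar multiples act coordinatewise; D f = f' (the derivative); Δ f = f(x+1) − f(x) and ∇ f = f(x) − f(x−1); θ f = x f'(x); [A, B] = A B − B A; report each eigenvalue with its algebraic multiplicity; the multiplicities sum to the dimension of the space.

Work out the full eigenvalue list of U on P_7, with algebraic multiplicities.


λ = 0 (multiplicity 1), λ = 1 (multiplicity 1), λ = 2 (multiplicity 1), λ = 3 (multiplicity 1), λ = 4 (multiplicity 1), λ = 5 (multiplicity 1), λ = 6 (multiplicity 1), λ = 7 (multiplicity 1)

image of 1: 0
image of x: x
image of x^2: 2x^2
image of x^3: 3x^3
image of x^4: 4x^4
image of x^5: 5x^5
image of x^6: 6x^6
image of x^7: 7x^7
the matrix is upper triangular; its diagonal is (0, 1, 2, 3, 4, 5, 6, 7)
for a triangular matrix the eigenvalues are the diagonal entries, with algebraic multiplicity their repetition count


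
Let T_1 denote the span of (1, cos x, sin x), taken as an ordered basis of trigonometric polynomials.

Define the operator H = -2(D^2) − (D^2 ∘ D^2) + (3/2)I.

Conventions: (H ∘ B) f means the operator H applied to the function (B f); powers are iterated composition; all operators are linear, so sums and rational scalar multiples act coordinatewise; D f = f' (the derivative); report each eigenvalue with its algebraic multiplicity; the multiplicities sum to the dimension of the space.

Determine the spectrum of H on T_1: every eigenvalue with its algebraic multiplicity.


λ = 3/2 (multiplicity 1), λ = 5/2 (multiplicity 2)

image of 1: 3/2
image of cos x: (5/2)cos x
image of sin x: (5/2)sin x
the matrix is diagonal; its diagonal is (3/2, 5/2, 5/2)
for a triangular matrix the eigenvalues are the diagonal entries, with algebraic multiplicity their repetition count


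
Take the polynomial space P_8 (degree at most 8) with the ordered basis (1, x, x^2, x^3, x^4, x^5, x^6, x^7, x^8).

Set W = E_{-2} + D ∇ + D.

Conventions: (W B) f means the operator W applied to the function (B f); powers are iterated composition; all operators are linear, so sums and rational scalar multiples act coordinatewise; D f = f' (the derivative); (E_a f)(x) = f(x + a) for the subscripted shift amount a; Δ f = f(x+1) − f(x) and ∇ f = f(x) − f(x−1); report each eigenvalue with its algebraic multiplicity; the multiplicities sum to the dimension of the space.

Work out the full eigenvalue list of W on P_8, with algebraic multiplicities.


λ = 1 (multiplicity 9)

image of 1: 1
image of x: x - 1
image of x^2: x^2 - 2x + 6
image of x^3: x^3 - 3x^2 + 18x - 11
image of x^4: x^4 - 4x^3 + 36x^2 - 44x + 20
image of x^5: x^5 - 5x^4 + 60x^3 - 110x^2 + 100x - 37
image of x^6: x^6 - 6x^5 + 90x^4 - 220x^3 + 300x^2 - 222x + 70
image of x^7: x^7 - 7x^6 + 126x^5 - 385x^4 + 700x^3 - 777x^2 + 490x - 135
image of x^8: x^8 - 8x^7 + 168x^6 - 616x^5 + 1400x^4 - 2072x^3 + 1960x^2 - 1080x + 264
the matrix is upper triangular; its diagonal is (1, 1, 1, 1, 1, 1, 1, 1, 1)
for a triangular matrix the eigenvalues are the diagonal entries, with algebraic multiplicity their repetition count


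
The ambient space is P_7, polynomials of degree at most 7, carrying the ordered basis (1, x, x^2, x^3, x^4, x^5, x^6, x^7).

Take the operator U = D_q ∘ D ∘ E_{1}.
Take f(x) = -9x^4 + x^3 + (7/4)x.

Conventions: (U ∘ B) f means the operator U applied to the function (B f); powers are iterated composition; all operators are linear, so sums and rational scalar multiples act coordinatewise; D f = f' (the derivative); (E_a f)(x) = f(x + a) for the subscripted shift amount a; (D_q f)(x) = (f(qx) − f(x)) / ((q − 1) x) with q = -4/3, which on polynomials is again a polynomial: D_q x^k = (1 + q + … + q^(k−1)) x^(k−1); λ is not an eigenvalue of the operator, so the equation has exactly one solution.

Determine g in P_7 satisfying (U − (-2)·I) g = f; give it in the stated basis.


the image equals g(x) = -(9/2)x^4 + (1/2)x^3 + 13x^2 - (63/8)x + 25/2

write g with unknown coordinates in the stated basis and equate coefficients in (U − (-2)·I) g = f
solving from the highest basis element down gives g = -(9/2)x^4 + (1/2)x^3 + 13x^2 - (63/8)x + 25/2
check: U g = -26x^2 + (35/2)x - 25
so U g − (-2)·g = -9x^4 + x^3 + (7/4)x = f ✓


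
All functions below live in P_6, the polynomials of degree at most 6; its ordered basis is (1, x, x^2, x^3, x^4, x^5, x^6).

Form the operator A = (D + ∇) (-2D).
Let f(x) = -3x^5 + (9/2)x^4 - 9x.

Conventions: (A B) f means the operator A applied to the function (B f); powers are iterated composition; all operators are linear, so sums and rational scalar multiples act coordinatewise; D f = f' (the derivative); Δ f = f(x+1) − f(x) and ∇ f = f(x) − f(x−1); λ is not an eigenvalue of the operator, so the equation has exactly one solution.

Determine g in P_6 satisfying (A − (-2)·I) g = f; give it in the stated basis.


the result is g(x) = -(3/2)x^5 + (9/4)x^4 - 60x^3 + 99x^2 - (1563/2)x + 1185/2

write g with unknown coordinates in the stated basis and equate coefficients in (A − (-2)·I) g = f
solving from the highest basis element down gives g = -(3/2)x^5 + (9/4)x^4 - 60x^3 + 99x^2 - (1563/2)x + 1185/2
check: A g = 120x^3 - 198x^2 + 1554x - 1185
so A g − (-2)·g = -3x^5 + (9/2)x^4 - 9x = f ✓


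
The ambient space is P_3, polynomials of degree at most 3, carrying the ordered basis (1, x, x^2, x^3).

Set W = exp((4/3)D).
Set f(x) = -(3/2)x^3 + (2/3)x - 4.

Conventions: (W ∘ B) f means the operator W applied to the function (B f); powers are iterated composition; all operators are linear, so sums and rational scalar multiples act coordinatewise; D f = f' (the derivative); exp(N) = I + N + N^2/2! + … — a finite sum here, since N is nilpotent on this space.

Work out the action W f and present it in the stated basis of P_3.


the result is g(x) = -(3/2)x^3 - 6x^2 - (22/3)x - 20/3

order-1 term: -6x^2 + 8/9
order-2 term: -8x
order-3 term: -32/9
the series for exp((4/3)D) f terminates at order 3
exp((4/3)D) f = -(3/2)x^3 - 6x^2 - (22/3)x - 20/3


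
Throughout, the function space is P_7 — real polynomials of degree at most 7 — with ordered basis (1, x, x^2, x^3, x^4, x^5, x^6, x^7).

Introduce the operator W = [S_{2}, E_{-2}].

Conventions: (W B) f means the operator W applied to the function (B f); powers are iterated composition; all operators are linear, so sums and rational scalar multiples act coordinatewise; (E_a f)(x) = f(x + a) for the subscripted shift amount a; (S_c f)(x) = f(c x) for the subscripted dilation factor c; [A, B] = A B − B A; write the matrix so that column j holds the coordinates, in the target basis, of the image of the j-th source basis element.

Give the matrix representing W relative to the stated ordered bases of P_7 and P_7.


the matrix is [[0, 2, -12, 56, -240, 992, -4032, 16256]; [0, 0, 8, -72, 448, -2400, 11904, -56448]; [0, 0, 0, 24, -288, 2240, -14400, 83328]; [0, 0, 0, 0, 64, -960, 8960, -67200]; [0, 0, 0, 0, 0, 160, -2880, 31360]; [0, 0, 0, 0, 0, 0, 384, -8064]; [0, 0, 0, 0, 0, 0, 0, 896]; [0, 0, 0, 0, 0, 0, 0, 0]] (rows listed top to bottom)

image of 1: 0
image of x: 2
image of x^2: 8x - 12
image of x^3: 24x^2 - 72x + 56
image of x^4: 64x^3 - 288x^2 + 448x - 240
image of x^5: 160x^4 - 960x^3 + 2240x^2 - 2400x + 992
image of x^6: 384x^5 - 2880x^4 + 8960x^3 - 14400x^2 + 11904x - 4032
image of x^7: 896x^6 - 8064x^5 + 31360x^4 - 67200x^3 + 83328x^2 - 56448x + 16256
each image's coordinates form column j of the matrix


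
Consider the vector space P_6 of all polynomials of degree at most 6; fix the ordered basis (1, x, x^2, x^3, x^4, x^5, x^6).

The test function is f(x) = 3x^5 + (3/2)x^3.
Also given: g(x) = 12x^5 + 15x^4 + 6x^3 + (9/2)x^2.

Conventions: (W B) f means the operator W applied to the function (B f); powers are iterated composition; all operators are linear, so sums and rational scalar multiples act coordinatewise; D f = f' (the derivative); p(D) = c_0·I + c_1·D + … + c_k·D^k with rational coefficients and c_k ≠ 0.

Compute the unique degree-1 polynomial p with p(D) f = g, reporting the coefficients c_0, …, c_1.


p(D) = 4·I + D, i.e. c_0 = 4, c_1 = 1

D^0 f = 3x^5 + (3/2)x^3
D^1 f = 15x^4 + (9/2)x^2
matching coefficients of g against c_0 f + c_1 Df + … from the top degree down determines the c_i
solution: c_0 = 4, c_1 = 1


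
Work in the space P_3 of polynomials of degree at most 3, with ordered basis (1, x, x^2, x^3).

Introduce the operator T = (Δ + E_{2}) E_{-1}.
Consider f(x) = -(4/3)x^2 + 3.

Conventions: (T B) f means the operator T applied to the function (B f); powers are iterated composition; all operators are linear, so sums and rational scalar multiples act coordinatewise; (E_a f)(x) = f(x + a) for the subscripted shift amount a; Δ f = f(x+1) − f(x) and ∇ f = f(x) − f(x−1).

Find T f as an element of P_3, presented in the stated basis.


E_{-1} f = -(4/3)x^2 + (8/3)x + 5/3
Δ E_{-1} f = -(8/3)x + 4/3
E_{2} E_{-1} f = -(4/3)x^2 - (8/3)x + 5/3
(Δ + E_{2}) E_{-1} f = -(4/3)x^2 - (16/3)x + 3

the result is g(x) = -(4/3)x^2 - (16/3)x + 3


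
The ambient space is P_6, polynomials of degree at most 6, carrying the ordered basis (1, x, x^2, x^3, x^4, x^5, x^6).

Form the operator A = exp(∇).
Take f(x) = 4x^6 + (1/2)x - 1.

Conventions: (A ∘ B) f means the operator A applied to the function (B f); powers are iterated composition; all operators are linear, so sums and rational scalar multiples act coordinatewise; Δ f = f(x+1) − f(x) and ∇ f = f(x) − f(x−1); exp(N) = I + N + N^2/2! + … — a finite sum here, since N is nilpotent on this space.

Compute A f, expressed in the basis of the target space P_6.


order-1 term: 24x^5 - 60x^4 + 80x^3 - 60x^2 + 24x - 7/2
order-2 term: 60x^4 - 240x^3 + 420x^2 - 360x + 124
order-3 term: 80x^3 - 360x^2 + 600x - 360
order-4 term: 60x^2 - 240x + 260
order-5 term: 24x - 60
order-6 term: 4
the series for exp(∇) f terminates at order 6
exp(∇) f = 4x^6 + 24x^5 - 80x^3 + 60x^2 + (97/2)x - 73/2

the image equals g(x) = 4x^6 + 24x^5 - 80x^3 + 60x^2 + (97/2)x - 73/2


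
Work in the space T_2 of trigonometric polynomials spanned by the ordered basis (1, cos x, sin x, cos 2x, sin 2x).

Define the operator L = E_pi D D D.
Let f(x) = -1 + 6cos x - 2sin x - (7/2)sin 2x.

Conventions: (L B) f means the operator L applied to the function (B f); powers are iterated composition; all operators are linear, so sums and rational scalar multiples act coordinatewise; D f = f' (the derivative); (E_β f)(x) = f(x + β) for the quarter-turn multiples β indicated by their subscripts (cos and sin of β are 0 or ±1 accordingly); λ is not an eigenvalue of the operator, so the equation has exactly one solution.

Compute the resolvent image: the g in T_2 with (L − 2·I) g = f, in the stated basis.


the result is g(x) = 1/2 - 2cos x + 2sin x - (7/17)cos 2x + (7/68)sin 2x

write g with unknown coordinates in the stated basis and equate coefficients in (L − 2·I) g = f
solving from the highest basis element down gives g = 1/2 - 2cos x + 2sin x - (7/17)cos 2x + (7/68)sin 2x
check: L g = 2cos x + 2sin x - (14/17)cos 2x - (56/17)sin 2x
so L g − 2·g = -1 + 6cos x - 2sin x - (7/2)sin 2x = f ✓


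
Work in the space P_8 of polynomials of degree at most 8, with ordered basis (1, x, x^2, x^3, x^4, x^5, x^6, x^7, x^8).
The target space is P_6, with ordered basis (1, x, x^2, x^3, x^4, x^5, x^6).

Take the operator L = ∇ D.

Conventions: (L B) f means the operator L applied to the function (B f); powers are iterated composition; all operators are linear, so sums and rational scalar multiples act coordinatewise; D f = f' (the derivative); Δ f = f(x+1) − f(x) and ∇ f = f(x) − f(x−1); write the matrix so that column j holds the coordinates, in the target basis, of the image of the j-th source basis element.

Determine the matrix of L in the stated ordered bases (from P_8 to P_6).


the matrix is [[0, 0, 2, -3, 4, -5, 6, -7, 8]; [0, 0, 0, 6, -12, 20, -30, 42, -56]; [0, 0, 0, 0, 12, -30, 60, -105, 168]; [0, 0, 0, 0, 0, 20, -60, 140, -280]; [0, 0, 0, 0, 0, 0, 30, -105, 280]; [0, 0, 0, 0, 0, 0, 0, 42, -168]; [0, 0, 0, 0, 0, 0, 0, 0, 56]] (rows listed top to bottom)

image of 1: 0
image of x: 0
image of x^2: 2
image of x^3: 6x - 3
image of x^4: 12x^2 - 12x + 4
image of x^5: 20x^3 - 30x^2 + 20x - 5
image of x^6: 30x^4 - 60x^3 + 60x^2 - 30x + 6
image of x^7: 42x^5 - 105x^4 + 140x^3 - 105x^2 + 42x - 7
image of x^8: 56x^6 - 168x^5 + 280x^4 - 280x^3 + 168x^2 - 56x + 8
each image's coordinates form column j of the matrix


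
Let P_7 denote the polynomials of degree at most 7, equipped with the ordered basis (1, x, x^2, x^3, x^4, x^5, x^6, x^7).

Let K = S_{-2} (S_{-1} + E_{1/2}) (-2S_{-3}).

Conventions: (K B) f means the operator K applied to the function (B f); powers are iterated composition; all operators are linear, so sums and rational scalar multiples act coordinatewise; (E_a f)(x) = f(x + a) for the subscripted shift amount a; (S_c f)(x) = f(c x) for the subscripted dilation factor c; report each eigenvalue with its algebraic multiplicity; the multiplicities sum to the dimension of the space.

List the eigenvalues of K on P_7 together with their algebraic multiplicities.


λ = -186624 (multiplicity 1), λ = -5184 (multiplicity 1), λ = -144 (multiplicity 1), λ = -4 (multiplicity 1), λ = 0 (multiplicity 4)

image of 1: -4
image of x: 3
image of x^2: -144x^2 + 36x - 9/2
image of x^3: 324x^2 - 81x + 27/4
image of x^4: -5184x^4 + 2592x^3 - 972x^2 + 162x - 81/8
image of x^5: 19440x^4 - 9720x^3 + 2430x^2 - (1215/4)x + 243/16
image of x^6: -186624x^6 + 139968x^5 - 87480x^4 + 29160x^3 - (10935/2)x^2 + (2187/4)x - 729/32
image of x^7: 979776x^6 - 734832x^5 + 306180x^4 - 76545x^3 + (45927/4)x^2 - (15309/16)x + 2187/64
the matrix is upper triangular; its diagonal is (-4, 0, -144, 0, -5184, 0, -186624, 0)
for a triangular matrix the eigenvalues are the diagonal entries, with algebraic multiplicity their repetition count


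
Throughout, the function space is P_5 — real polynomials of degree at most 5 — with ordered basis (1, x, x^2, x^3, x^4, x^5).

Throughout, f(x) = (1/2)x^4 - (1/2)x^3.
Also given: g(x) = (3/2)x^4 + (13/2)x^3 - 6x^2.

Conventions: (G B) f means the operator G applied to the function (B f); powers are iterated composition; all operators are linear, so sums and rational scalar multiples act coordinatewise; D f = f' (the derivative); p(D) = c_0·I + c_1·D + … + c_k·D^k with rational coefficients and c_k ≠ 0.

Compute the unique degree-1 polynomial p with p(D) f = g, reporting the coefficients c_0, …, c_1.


p(D) = 3·I + 4·D, i.e. c_0 = 3, c_1 = 4

D^0 f = (1/2)x^4 - (1/2)x^3
D^1 f = 2x^3 - (3/2)x^2
matching coefficients of g against c_0 f + c_1 Df + … from the top degree down determines the c_i
solution: c_0 = 3, c_1 = 4


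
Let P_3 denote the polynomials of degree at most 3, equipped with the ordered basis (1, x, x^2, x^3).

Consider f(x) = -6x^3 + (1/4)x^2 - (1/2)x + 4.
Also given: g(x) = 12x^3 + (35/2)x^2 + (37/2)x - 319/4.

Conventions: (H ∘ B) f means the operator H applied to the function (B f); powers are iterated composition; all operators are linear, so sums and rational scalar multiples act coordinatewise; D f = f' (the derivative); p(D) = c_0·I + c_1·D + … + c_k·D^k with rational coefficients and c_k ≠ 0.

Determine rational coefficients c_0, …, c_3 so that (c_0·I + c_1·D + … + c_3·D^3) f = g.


c_0 = -2, c_1 = -1, c_2 = -1/2, c_3 = 2

D^0 f = -6x^3 + (1/4)x^2 - (1/2)x + 4
D^1 f = -18x^2 + (1/2)x - 1/2
D^2 f = -36x + 1/2
D^3 f = -36
matching coefficients of g against c_0 f + c_1 Df + … from the top degree down determines the c_i
solution: c_0 = -2, c_1 = -1, c_2 = -1/2, c_3 = 2


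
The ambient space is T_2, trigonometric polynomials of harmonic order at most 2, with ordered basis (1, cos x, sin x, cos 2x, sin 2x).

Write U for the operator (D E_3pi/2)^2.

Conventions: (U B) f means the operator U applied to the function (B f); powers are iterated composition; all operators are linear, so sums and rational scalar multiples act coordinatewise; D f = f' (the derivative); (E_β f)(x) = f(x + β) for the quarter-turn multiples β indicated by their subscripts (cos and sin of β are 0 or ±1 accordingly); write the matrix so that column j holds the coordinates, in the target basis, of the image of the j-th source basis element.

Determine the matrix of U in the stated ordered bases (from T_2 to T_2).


image of 1: 0
image of cos x: cos x
image of sin x: sin x
image of cos 2x: -4cos 2x
image of sin 2x: -4sin 2x
each image's coordinates form column j of the matrix

the matrix is [[0, 0, 0, 0, 0]; [0, 1, 0, 0, 0]; [0, 0, 1, 0, 0]; [0, 0, 0, -4, 0]; [0, 0, 0, 0, -4]] (rows listed top to bottom)


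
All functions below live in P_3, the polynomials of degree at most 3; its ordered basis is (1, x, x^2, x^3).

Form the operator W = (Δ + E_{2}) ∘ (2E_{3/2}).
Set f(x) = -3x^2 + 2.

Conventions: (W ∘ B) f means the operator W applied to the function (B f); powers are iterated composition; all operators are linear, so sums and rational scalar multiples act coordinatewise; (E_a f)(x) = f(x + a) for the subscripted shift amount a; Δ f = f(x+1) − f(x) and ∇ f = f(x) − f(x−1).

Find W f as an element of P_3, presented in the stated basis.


the image equals g(x) = -6x^2 - 54x - 187/2

E_{3/2} f = -3x^2 - 9x - 19/4
(2E_{3/2}) f = -6x^2 - 18x - 19/2
Δ (2E_{3/2}) f = -12x - 24
E_{2} (2E_{3/2}) f = -6x^2 - 42x - 139/2
(Δ + E_{2}) (2E_{3/2}) f = -6x^2 - 54x - 187/2


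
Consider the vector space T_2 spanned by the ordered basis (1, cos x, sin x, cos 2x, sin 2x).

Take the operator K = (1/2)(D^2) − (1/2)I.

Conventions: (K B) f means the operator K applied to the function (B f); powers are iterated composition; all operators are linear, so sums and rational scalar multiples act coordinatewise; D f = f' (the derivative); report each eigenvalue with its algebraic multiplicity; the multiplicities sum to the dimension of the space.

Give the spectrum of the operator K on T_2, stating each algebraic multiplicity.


λ = -5/2 (multiplicity 2), λ = -1 (multiplicity 2), λ = -1/2 (multiplicity 1)

image of 1: -1/2
image of cos x: -cos x
image of sin x: -sin x
image of cos 2x: -(5/2)cos 2x
image of sin 2x: -(5/2)sin 2x
the matrix is diagonal; its diagonal is (-1/2, -1, -1, -5/2, -5/2)
for a triangular matrix the eigenvalues are the diagonal entries, with algebraic multiplicity their repetition count


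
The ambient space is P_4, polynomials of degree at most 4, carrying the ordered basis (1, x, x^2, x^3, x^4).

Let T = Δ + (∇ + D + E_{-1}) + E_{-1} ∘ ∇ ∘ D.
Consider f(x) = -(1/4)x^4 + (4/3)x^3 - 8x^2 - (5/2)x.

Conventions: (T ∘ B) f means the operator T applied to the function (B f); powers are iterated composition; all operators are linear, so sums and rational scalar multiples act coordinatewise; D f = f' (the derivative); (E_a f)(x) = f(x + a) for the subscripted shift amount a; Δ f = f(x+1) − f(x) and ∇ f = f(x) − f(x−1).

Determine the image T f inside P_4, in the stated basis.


Δ f = -x^3 + (5/2)x^2 - 13x - 113/12
∇ f = -x^3 + (11/2)x^2 - 21x + 85/12
D f = -x^3 + 4x^2 - 16x - 5/2
E_{-1} f = -(1/4)x^4 + (7/3)x^3 - (27/2)x^2 + (37/2)x - 85/12
(∇ + D + E_{-1}) f = -(1/4)x^4 + (1/3)x^3 - 4x^2 - (37/2)x - 5/2
D f = -x^3 + 4x^2 - 16x - 5/2
∇ D f = -3x^2 + 11x - 21
E_{-1} ∇ D f = -3x^2 + 17x - 35
(Δ + (∇ + D + E_{-1}) + E_{-1} ∘ ∇ ∘ D) f = -(1/4)x^4 - (2/3)x^3 - (9/2)x^2 - (29/2)x - 563/12

the result is g(x) = -(1/4)x^4 - (2/3)x^3 - (9/2)x^2 - (29/2)x - 563/12


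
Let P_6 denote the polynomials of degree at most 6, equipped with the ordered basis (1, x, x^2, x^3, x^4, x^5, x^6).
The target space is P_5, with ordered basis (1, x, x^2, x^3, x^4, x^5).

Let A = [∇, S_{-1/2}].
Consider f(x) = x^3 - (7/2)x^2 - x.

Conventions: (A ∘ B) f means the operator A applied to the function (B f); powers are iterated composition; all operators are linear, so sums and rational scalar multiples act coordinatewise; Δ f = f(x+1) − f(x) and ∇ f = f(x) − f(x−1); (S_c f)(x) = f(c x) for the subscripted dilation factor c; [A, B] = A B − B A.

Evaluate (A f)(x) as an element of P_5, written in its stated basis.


S_{-1/2} f = -(1/8)x^3 - (7/8)x^2 + (1/2)x
∇ S_{-1/2} f = -(3/8)x^2 - (11/8)x + 5/4
∇ f = 3x^2 - 10x + 7/2
S_{-1/2} ∇ f = (3/4)x^2 + 5x + 7/2
[∇, S_{-1/2}] f = -(9/8)x^2 - (51/8)x - 9/4

g(x) = -(9/8)x^2 - (51/8)x - 9/4


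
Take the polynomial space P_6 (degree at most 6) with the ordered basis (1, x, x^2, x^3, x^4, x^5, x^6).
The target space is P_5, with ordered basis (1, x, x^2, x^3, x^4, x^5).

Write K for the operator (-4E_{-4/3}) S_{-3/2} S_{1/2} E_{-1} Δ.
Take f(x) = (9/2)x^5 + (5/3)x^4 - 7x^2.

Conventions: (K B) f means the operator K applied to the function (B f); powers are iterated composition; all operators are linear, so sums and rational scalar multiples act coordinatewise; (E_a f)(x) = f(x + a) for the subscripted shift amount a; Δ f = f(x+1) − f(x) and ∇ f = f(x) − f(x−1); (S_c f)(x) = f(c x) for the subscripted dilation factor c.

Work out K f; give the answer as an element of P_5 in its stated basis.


the image equals g(x) = -(3645/128)x^4 + (1395/16)x^3 - (495/4)x^2 + (91/2)x + 10/3

Δ f = (45/2)x^4 + (155/3)x^3 + 55x^2 + (91/6)x - 5/6
E_{-1} Δ f = (45/2)x^4 - (115/3)x^3 + 35x^2 - (179/6)x + 59/6
S_{1/2} (E_{-1} Δ) f = (45/32)x^4 - (115/24)x^3 + (35/4)x^2 - (179/12)x + 59/6
S_{-3/2} S_{1/2} (E_{-1} Δ) f = (3645/512)x^4 + (1035/64)x^3 + (315/16)x^2 + (179/8)x + 59/6
E_{-4/3} (S_{-3/2} S_{1/2}) (E_{-1} Δ) f = (3645/512)x^4 - (1395/64)x^3 + (495/16)x^2 - (91/8)x - 5/6
(-4E_{-4/3}) (S_{-3/2} S_{1/2}) (E_{-1} Δ) f = -(3645/128)x^4 + (1395/16)x^3 - (495/4)x^2 + (91/2)x + 10/3


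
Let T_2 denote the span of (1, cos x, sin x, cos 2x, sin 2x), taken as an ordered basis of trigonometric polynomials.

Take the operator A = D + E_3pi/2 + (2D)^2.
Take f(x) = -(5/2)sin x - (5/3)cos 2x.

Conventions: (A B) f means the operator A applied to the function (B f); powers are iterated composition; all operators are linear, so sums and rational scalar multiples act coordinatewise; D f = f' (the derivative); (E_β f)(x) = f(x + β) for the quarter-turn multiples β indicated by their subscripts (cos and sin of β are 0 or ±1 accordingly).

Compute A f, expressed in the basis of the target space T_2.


the result is g(x) = 10sin x + (85/3)cos 2x + (10/3)sin 2x

D f = -(5/2)cos x + (10/3)sin 2x
E_3pi/2 f = (5/2)cos x + (5/3)cos 2x
D f = -(5/2)cos x + (10/3)sin 2x
(2D) f = -5cos x + (20/3)sin 2x
D (2D) f = 5sin x + (40/3)cos 2x
(2D) (2D) f = 10sin x + (80/3)cos 2x
(D + E_3pi/2 + (2D)^2) f = 10sin x + (85/3)cos 2x + (10/3)sin 2x


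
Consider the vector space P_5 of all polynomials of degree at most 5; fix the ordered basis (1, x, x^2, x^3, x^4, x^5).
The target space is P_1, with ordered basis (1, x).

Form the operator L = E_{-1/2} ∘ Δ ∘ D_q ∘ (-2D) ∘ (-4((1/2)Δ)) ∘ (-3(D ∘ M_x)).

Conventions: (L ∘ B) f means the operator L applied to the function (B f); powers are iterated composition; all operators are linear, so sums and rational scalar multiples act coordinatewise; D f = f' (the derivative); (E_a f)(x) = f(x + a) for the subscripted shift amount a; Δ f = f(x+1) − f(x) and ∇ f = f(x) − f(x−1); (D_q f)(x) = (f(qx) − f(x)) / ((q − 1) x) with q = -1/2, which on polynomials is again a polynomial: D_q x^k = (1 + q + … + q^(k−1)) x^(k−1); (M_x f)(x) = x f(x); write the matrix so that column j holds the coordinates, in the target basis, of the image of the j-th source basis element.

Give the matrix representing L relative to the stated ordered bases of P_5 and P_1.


the matrix is [[0, 0, 0, 0, -360, -1080]; [0, 0, 0, 0, 0, -2160]] (rows listed top to bottom)

image of 1: 0
image of x: 0
image of x^2: 0
image of x^3: 0
image of x^4: -360
image of x^5: -2160x - 1080
each image's coordinates form column j of the matrix


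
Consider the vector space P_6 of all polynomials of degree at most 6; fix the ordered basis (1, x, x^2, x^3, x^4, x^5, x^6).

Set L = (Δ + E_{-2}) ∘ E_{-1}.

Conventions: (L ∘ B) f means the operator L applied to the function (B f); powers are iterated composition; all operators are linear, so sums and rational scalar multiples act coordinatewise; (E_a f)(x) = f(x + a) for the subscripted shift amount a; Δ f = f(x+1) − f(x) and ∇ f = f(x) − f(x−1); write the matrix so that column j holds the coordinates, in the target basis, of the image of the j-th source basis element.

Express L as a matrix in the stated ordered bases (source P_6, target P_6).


the matrix is [[1, -2, 8, -26, 80, -242, 728]; [0, 1, -4, 24, -104, 400, -1452]; [0, 0, 1, -6, 48, -260, 1200]; [0, 0, 0, 1, -8, 80, -520]; [0, 0, 0, 0, 1, -10, 120]; [0, 0, 0, 0, 0, 1, -12]; [0, 0, 0, 0, 0, 0, 1]] (rows listed top to bottom)

image of 1: 1
image of x: x - 2
image of x^2: x^2 - 4x + 8
image of x^3: x^3 - 6x^2 + 24x - 26
image of x^4: x^4 - 8x^3 + 48x^2 - 104x + 80
image of x^5: x^5 - 10x^4 + 80x^3 - 260x^2 + 400x - 242
image of x^6: x^6 - 12x^5 + 120x^4 - 520x^3 + 1200x^2 - 1452x + 728
each image's coordinates form column j of the matrix


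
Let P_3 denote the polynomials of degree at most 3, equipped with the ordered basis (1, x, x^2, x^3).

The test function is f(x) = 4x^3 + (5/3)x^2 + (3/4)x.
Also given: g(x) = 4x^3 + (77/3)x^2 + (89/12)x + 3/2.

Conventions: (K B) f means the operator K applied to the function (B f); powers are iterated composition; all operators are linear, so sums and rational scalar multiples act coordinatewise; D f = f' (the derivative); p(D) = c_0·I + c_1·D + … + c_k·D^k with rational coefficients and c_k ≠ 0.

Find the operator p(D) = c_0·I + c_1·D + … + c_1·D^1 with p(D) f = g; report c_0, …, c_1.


c_0 = 1, c_1 = 2

D^0 f = 4x^3 + (5/3)x^2 + (3/4)x
D^1 f = 12x^2 + (10/3)x + 3/4
matching coefficients of g against c_0 f + c_1 Df + … from the top degree down determines the c_i
solution: c_0 = 1, c_1 = 2


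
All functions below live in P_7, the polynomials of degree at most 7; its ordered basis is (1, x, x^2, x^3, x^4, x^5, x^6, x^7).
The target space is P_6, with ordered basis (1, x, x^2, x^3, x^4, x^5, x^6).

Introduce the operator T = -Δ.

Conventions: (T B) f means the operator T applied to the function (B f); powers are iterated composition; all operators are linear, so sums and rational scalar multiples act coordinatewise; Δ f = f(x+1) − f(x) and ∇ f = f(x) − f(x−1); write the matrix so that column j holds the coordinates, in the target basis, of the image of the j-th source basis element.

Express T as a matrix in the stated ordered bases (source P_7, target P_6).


image of 1: 0
image of x: -1
image of x^2: -2x - 1
image of x^3: -3x^2 - 3x - 1
image of x^4: -4x^3 - 6x^2 - 4x - 1
image of x^5: -5x^4 - 10x^3 - 10x^2 - 5x - 1
image of x^6: -6x^5 - 15x^4 - 20x^3 - 15x^2 - 6x - 1
image of x^7: -7x^6 - 21x^5 - 35x^4 - 35x^3 - 21x^2 - 7x - 1
each image's coordinates form column j of the matrix

the matrix is [[0, -1, -1, -1, -1, -1, -1, -1]; [0, 0, -2, -3, -4, -5, -6, -7]; [0, 0, 0, -3, -6, -10, -15, -21]; [0, 0, 0, 0, -4, -10, -20, -35]; [0, 0, 0, 0, 0, -5, -15, -35]; [0, 0, 0, 0, 0, 0, -6, -21]; [0, 0, 0, 0, 0, 0, 0, -7]] (rows listed top to bottom)


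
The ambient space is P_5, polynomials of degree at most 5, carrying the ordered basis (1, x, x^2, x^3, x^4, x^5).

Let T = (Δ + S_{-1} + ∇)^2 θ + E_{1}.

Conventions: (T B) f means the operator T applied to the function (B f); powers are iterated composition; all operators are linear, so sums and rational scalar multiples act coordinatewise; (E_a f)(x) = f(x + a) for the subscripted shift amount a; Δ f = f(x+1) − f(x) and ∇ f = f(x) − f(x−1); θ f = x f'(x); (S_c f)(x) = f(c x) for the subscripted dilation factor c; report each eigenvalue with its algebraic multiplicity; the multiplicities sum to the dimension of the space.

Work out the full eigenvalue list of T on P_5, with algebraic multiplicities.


image of 1: 1
image of x: 2x + 1
image of x^2: 3x^2 + 2x + 17
image of x^3: 4x^3 + 3x^2 + 75x + 1
image of x^4: 5x^4 + 4x^3 + 198x^2 + 4x + 129
image of x^5: 6x^5 + 5x^4 + 410x^3 + 10x^2 + 805x + 1
the matrix is upper triangular; its diagonal is (1, 2, 3, 4, 5, 6)
for a triangular matrix the eigenvalues are the diagonal entries, with algebraic multiplicity their repetition count

λ = 1 (multiplicity 1), λ = 2 (multiplicity 1), λ = 3 (multiplicity 1), λ = 4 (multiplicity 1), λ = 5 (multiplicity 1), λ = 6 (multiplicity 1)


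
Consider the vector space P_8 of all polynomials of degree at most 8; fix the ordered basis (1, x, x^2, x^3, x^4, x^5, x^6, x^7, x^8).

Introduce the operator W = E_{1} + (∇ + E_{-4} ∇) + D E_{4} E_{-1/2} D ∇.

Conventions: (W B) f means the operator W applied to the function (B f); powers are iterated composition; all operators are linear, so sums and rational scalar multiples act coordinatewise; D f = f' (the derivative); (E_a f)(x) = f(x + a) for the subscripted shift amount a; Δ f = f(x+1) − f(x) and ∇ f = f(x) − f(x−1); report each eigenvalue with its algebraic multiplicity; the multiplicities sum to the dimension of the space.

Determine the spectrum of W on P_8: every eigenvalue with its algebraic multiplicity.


λ = 1 (multiplicity 9)

image of 1: 1
image of x: x + 3
image of x^2: x^2 + 6x - 9
image of x^3: x^3 + 9x^2 - 27x + 69
image of x^4: x^4 + 12x^3 - 54x^2 + 276x - 297
image of x^5: x^5 + 15x^4 - 90x^3 + 690x^2 - 1485x + 2648
image of x^6: x^6 + 18x^5 - 135x^4 + 1380x^3 - 4455x^2 + 15888x - 8199
image of x^7: x^7 + 21x^6 - 189x^5 + 2415x^4 - 10395x^3 + 55608x^2 - 57393x + 637605/8
image of x^8: x^8 + 24x^7 - 252x^6 + 3864x^5 - 20790x^4 + 148288x^3 - 229572x^2 + 637605x - 235818
the matrix is upper triangular; its diagonal is (1, 1, 1, 1, 1, 1, 1, 1, 1)
for a triangular matrix the eigenvalues are the diagonal entries, with algebraic multiplicity their repetition count


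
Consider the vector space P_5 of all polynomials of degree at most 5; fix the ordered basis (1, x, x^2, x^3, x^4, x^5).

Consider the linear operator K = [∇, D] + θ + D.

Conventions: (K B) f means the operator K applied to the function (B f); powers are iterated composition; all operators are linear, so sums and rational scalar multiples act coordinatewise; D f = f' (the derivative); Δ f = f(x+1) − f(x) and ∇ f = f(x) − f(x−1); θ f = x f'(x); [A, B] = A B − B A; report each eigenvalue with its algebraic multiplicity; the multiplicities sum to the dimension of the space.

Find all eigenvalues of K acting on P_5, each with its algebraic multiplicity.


image of 1: 0
image of x: x + 1
image of x^2: 2x^2 + 2x
image of x^3: 3x^3 + 3x^2
image of x^4: 4x^4 + 4x^3
image of x^5: 5x^5 + 5x^4
the matrix is upper triangular; its diagonal is (0, 1, 2, 3, 4, 5)
for a triangular matrix the eigenvalues are the diagonal entries, with algebraic multiplicity their repetition count

λ = 0 (multiplicity 1), λ = 1 (multiplicity 1), λ = 2 (multiplicity 1), λ = 3 (multiplicity 1), λ = 4 (multiplicity 1), λ = 5 (multiplicity 1)


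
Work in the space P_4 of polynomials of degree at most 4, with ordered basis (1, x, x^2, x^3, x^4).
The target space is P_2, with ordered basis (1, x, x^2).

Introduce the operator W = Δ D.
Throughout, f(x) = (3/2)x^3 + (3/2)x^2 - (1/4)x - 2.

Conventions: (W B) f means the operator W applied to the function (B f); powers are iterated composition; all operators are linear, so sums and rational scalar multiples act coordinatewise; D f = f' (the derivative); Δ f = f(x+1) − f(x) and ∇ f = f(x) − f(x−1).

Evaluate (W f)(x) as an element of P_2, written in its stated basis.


D f = (9/2)x^2 + 3x - 1/4
Δ D f = 9x + 15/2

the image equals g(x) = 9x + 15/2


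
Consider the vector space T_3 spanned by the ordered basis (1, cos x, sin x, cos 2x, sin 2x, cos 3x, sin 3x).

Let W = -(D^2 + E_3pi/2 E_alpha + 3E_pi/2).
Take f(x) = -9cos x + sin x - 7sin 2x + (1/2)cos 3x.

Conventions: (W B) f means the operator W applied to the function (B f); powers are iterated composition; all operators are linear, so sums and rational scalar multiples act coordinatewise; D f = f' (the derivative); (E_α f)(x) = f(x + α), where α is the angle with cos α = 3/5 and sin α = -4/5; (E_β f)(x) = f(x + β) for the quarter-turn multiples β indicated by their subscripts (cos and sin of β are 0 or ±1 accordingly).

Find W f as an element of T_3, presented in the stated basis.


D f = cos x + 9sin x - 14cos 2x - (3/2)sin 3x
D D f = 9cos x - sin x + 28sin 2x - (9/2)cos 3x
E_alpha f = -(31/5)cos x - (33/5)sin x + (168/25)cos 2x + (49/25)sin 2x - (117/250)cos 3x + (22/125)sin 3x
E_3pi/2 E_alpha f = (33/5)cos x - (31/5)sin x - (168/25)cos 2x - (49/25)sin 2x + (22/125)cos 3x + (117/250)sin 3x
E_pi/2 f = cos x + 9sin x + 7sin 2x + (1/2)sin 3x
(3E_pi/2) f = 3cos x + 27sin x + 21sin 2x + (3/2)sin 3x
(D^2 + E_3pi/2 E_alpha + 3E_pi/2) f = (93/5)cos x + (99/5)sin x - (168/25)cos 2x + (1176/25)sin 2x - (1081/250)cos 3x + (246/125)sin 3x
(-(D^2 + E_3pi/2 E_alpha + 3E_pi/2)) f = -(93/5)cos x - (99/5)sin x + (168/25)cos 2x - (1176/25)sin 2x + (1081/250)cos 3x - (246/125)sin 3x

the result is g(x) = -(93/5)cos x - (99/5)sin x + (168/25)cos 2x - (1176/25)sin 2x + (1081/250)cos 3x - (246/125)sin 3x


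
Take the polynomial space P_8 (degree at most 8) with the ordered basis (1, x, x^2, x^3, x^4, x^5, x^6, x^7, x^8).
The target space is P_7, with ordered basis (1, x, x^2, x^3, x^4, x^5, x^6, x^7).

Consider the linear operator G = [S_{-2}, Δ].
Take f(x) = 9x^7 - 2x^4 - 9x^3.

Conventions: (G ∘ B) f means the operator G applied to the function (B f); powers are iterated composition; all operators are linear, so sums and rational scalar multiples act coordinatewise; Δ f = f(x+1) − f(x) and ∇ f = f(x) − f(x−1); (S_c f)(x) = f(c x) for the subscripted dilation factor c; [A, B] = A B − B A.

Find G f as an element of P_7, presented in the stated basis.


Δ f = 63x^6 + 189x^5 + 315x^4 + 307x^3 + 150x^2 + 28x - 2
S_{-2} Δ f = 4032x^6 - 6048x^5 + 5040x^4 - 2456x^3 + 600x^2 - 56x - 2
S_{-2} f = -1152x^7 - 32x^4 + 72x^3
Δ S_{-2} f = -8064x^6 - 24192x^5 - 40320x^4 - 40448x^3 - 24168x^2 - 7976x - 1112
[S_{-2}, Δ] f = 12096x^6 + 18144x^5 + 45360x^4 + 37992x^3 + 24768x^2 + 7920x + 1110

the image equals g(x) = 12096x^6 + 18144x^5 + 45360x^4 + 37992x^3 + 24768x^2 + 7920x + 1110
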